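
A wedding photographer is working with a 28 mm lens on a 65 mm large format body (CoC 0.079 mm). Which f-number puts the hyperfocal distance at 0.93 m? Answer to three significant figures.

Rearrange H = f²/(N·c) + f for N: N = f² / ((H − f)·c).
N = 28² / ((930 − 28) × 0.079) = 784 / 71.26 ≈ 11.

f/11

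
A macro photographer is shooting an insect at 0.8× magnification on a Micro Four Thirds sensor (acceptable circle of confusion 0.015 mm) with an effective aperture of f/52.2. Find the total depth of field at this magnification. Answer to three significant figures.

2.45 mm

At magnification m, DoF ≈ 2·N_eff·c/m² = 2 × 52.2 × 0.015 / 0.8² = 1.566 / 0.64 ≈ 2.45 mm.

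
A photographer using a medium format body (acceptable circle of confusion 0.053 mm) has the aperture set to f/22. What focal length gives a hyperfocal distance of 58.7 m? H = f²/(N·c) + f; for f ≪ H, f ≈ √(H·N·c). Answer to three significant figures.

From H = f²/(N·c) + f, with f ≪ H: f ≈ √(H·N·c) = √(58700 × 22 × 0.053) = √68444 ≈ 261.6 mm.
Exact: f² + N·c·f − N·c·H = 0 ⇒ f = (−N·c + √((N·c)² + 4·N·c·H))/2 = (−1.166 + √273778)/2 ≈ 261.04 mm ≈ 261 mm.

261 mm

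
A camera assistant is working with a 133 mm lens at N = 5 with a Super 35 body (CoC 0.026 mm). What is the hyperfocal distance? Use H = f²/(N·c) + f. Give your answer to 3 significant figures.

Hyperfocal distance H = f²/(N·c) + f = 133²/(5 × 0.026) + 133 = 17689/0.13 + 133 ≈ 136202.2 mm ≈ 136 m.

136 m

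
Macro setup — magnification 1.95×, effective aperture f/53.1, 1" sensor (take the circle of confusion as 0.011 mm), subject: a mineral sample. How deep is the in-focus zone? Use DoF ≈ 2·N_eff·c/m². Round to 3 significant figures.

At magnification m, DoF ≈ 2·N_eff·c/m² = 2 × 53.1 × 0.011 / 1.95² = 1.168 / 3.802 ≈ 0.307 mm.

0.307 mm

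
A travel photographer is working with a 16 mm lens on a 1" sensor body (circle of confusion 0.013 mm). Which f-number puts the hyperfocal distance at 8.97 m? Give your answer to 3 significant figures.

Rearrange H = f²/(N·c) + f for N: N = f² / ((H − f)·c).
N = 16² / ((8970 − 16) × 0.013) = 256 / 116.4 ≈ 2.20.

f/2.20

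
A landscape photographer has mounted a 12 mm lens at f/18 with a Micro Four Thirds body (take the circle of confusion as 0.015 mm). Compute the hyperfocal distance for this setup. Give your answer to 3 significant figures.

0.545 m

Hyperfocal distance H = f²/(N·c) + f = 12²/(18 × 0.015) + 12 = 144/0.27 + 12 ≈ 545.3 mm ≈ 0.545 m.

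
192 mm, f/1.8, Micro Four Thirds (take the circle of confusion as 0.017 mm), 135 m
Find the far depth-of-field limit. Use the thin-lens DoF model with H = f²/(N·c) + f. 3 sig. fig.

Hyperfocal distance H = f²/(N·c) + f = 192²/(1.8 × 0.017) + 192 = 36864/0.0306 + 192 ≈ 1204897.9 mm ≈ 1205 m.
Far limit Df = s·(H − f)/(H − s) = 135000 × (1204897.9 − 192) / (1204897.9 − 135000) = 135000 × 1204705.9 / 1069897.9 ≈ 152010 mm ≈ 152 m.

152 m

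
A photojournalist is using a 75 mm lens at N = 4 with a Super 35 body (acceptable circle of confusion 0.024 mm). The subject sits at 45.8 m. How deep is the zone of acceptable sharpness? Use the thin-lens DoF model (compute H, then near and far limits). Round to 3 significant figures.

183 m

Hyperfocal distance H = f²/(N·c) + f = 75²/(4 × 0.024) + 75 = 5625/0.096 + 75 ≈ 58668.8 mm ≈ 58.67 m.
Near limit Dn = s·(H − f)/(H + s − 2f) = 45800 × (58668.8 − 75) / (58668.8 + 45800 − 2 × 75) = 45800 × 58593.8 / 104318.8 ≈ 25725 mm.
Far limit Df = s·(H − f)/(H − s) = 45800 × (58668.8 − 75) / (58668.8 − 45800) = 45800 × 58593.8 / 12868.8 ≈ 208536 mm.
Depth of field = Df − Dn = 208536 − 25725 ≈ 182811 mm ≈ 183 m.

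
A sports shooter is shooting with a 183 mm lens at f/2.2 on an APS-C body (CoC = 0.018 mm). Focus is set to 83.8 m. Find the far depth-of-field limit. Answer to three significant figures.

Hyperfocal distance H = f²/(N·c) + f = 183²/(2.2 × 0.018) + 183 = 33489/0.0396 + 183 ≈ 845864.8 mm ≈ 845.9 m.
Far limit Df = s·(H − f)/(H − s) = 83800 × (845864.8 − 183) / (845864.8 − 83800) = 83800 × 845681.8 / 762064.8 ≈ 92995 mm ≈ 93.0 m.

93.0 m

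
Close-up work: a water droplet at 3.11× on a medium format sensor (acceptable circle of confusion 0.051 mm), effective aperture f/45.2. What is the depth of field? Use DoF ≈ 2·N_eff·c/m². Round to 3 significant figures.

At magnification m, DoF ≈ 2·N_eff·c/m² = 2 × 45.2 × 0.051 / 3.11² = 4.61 / 9.672 ≈ 0.477 mm.

0.477 mm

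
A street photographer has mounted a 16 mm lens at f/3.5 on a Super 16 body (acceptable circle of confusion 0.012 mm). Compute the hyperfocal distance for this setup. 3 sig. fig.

Hyperfocal distance H = f²/(N·c) + f = 16²/(3.5 × 0.012) + 16 = 256/0.042 + 16 ≈ 6111.2 mm ≈ 6.11 m.

6.11 m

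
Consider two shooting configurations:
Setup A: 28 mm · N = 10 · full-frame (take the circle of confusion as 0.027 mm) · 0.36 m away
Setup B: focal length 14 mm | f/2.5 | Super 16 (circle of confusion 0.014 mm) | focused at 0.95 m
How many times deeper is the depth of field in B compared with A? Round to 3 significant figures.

3.92

Setup A: H = 28²/(10×0.027) + 28 ≈ 2931.7 mm; DoF = Df − Dn = 406.475 − 323.062 ≈ 83.413 mm.
Setup B: H = 14²/(2.5×0.014) + 14 ≈ 5614.0 mm; DoF = Df − Dn = 1140.65 − 813.95 ≈ 326.70 mm.
Ratio = 326.70 / 83.413 ≈ 3.92.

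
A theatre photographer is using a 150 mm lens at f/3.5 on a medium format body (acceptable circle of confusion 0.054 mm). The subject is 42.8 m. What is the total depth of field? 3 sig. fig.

35.2 m

Hyperfocal distance H = f²/(N·c) + f = 150²/(3.5 × 0.054) + 150 = 22500/0.189 + 150 ≈ 119197.6 mm ≈ 119.2 m.
Near limit Dn = s·(H − f)/(H + s − 2f) = 42800 × (119197.6 − 150) / (119197.6 + 42800 − 2 × 150) = 42800 × 119047.6 / 161697.6 ≈ 31511 mm.
Far limit Df = s·(H − f)/(H − s) = 42800 × (119197.6 − 150) / (119197.6 − 42800) = 42800 × 119047.6 / 76397.6 ≈ 66694 mm.
Depth of field = Df − Dn = 66694 − 31511 ≈ 35183 mm ≈ 35.2 m.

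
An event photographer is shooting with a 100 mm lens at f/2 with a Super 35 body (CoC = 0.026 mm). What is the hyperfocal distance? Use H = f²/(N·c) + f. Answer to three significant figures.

Hyperfocal distance H = f²/(N·c) + f = 100²/(2 × 0.026) + 100 = 10000/0.052 + 100 ≈ 192407.7 mm ≈ 192 m.

192 m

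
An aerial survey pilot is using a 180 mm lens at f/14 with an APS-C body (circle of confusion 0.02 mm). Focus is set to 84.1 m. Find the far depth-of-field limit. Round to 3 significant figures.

306 m

Hyperfocal distance H = f²/(N·c) + f = 180²/(14 × 0.02) + 180 = 32400/0.28 + 180 ≈ 115894.3 mm ≈ 115.9 m.
Far limit Df = s·(H − f)/(H − s) = 84100 × (115894.3 − 180) / (115894.3 − 84100) = 84100 × 115714.3 / 31794.3 ≈ 306079 mm ≈ 306 m.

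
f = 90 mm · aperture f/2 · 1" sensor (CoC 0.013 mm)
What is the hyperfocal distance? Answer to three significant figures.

Hyperfocal distance H = f²/(N·c) + f = 90²/(2 × 0.013) + 90 = 8100/0.026 + 90 ≈ 311628.5 mm ≈ 312 m.

312 m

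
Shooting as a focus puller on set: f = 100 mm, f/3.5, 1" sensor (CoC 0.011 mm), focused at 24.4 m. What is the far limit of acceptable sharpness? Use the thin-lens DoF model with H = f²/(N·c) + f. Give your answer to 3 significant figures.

26.9 m

Hyperfocal distance H = f²/(N·c) + f = 100²/(3.5 × 0.011) + 100 = 10000/0.0385 + 100 ≈ 259840.3 mm ≈ 259.8 m.
Far limit Df = s·(H − f)/(H − s) = 24400 × (259840.3 − 100) / (259840.3 − 24400) = 24400 × 259740.3 / 235440.3 ≈ 26918 mm ≈ 26.9 m.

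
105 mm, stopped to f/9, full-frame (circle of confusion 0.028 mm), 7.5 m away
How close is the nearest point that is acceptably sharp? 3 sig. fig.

Hyperfocal distance H = f²/(N·c) + f = 105²/(9 × 0.028) + 105 = 11025/0.252 + 105 ≈ 43855.0 mm ≈ 43.85 m.
Near limit Dn = s·(H − f)/(H + s − 2f) = 7500 × (43855.0 − 105) / (43855.0 + 7500 − 2 × 105) = 7500 × 43750.0 / 51145.0 ≈ 6415.6 mm ≈ 6.42 m.

6.42 m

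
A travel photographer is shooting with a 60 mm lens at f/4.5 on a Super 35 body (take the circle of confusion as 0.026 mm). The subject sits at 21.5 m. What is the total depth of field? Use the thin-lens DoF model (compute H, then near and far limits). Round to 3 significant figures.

Hyperfocal distance H = f²/(N·c) + f = 60²/(4.5 × 0.026) + 60 = 3600/0.117 + 60 ≈ 30829.2 mm ≈ 30.83 m.
Near limit Dn = s·(H − f)/(H + s − 2f) = 21500 × (30829.2 − 60) / (30829.2 + 21500 − 2 × 60) = 21500 × 30769.2 / 52209.2 ≈ 12671 mm.
Far limit Df = s·(H − f)/(H − s) = 21500 × (30829.2 − 60) / (30829.2 − 21500) = 21500 × 30769.2 / 9329.2 ≈ 70910 mm.
Depth of field = Df − Dn = 70910 − 12671 ≈ 58239 mm ≈ 58.2 m.

58.2 m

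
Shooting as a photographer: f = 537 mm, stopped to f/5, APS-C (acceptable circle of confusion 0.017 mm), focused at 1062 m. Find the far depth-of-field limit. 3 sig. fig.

Hyperfocal distance H = f²/(N·c) + f = 537²/(5 × 0.017) + 537 = 288369/0.085 + 537 ≈ 3393113.5 mm ≈ 3393 m.
Far limit Df = s·(H − f)/(H − s) = 1062000 × (3393113.5 − 537) / (3393113.5 − 1062000) = 1062000 × 3392576.5 / 2331113.5 ≈ 1545577 mm ≈ 1550 m.

1550 m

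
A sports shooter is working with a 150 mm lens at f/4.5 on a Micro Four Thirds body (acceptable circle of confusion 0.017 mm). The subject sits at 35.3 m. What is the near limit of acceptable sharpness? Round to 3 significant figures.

Hyperfocal distance H = f²/(N·c) + f = 150²/(4.5 × 0.017) + 150 = 22500/0.0765 + 150 ≈ 294267.6 mm ≈ 294.3 m.
Near limit Dn = s·(H − f)/(H + s − 2f) = 35300 × (294267.6 − 150) / (294267.6 + 35300 − 2 × 150) = 35300 × 294117.6 / 329267.6 ≈ 31532 mm ≈ 31.5 m.

31.5 m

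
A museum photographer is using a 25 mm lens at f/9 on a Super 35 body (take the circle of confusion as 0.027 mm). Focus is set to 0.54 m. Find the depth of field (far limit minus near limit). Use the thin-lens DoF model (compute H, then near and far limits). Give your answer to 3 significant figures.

225 mm

Hyperfocal distance H = f²/(N·c) + f = 25²/(9 × 0.027) + 25 = 625/0.243 + 25 ≈ 2597.0 mm ≈ 2.597 m.
Near limit Dn = s·(H − f)/(H + s − 2f) = 540 × (2597.0 − 25) / (2597.0 + 540 − 2 × 25) = 540 × 2572.0 / 3087.0 ≈ 449.91 mm.
Far limit Df = s·(H − f)/(H − s) = 540 × (2597.0 − 25) / (2597.0 − 540) = 540 × 2572.0 / 2057.0 ≈ 675.20 mm.
Depth of field = Df − Dn = 675.20 − 449.91 ≈ 225.29 mm.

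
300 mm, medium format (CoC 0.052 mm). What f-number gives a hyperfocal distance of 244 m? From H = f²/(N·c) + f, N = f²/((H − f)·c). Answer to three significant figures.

f/7.10

Rearrange H = f²/(N·c) + f for N: N = f² / ((H − f)·c).
N = 300² / ((244000 − 300) × 0.052) = 90000 / 12672 ≈ 7.10.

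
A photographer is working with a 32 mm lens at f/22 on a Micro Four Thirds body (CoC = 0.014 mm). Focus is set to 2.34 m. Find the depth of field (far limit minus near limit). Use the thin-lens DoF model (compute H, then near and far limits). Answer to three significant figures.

6.27 m

Hyperfocal distance H = f²/(N·c) + f = 32²/(22 × 0.014) + 32 = 1024/0.308 + 32 ≈ 3356.7 mm ≈ 3.357 m.
Near limit Dn = s·(H − f)/(H + s − 2f) = 2340 × (3356.7 − 32) / (3356.7 + 2340 − 2 × 32) = 2340 × 3324.7 / 5632.7 ≈ 1381.2 mm.
Far limit Df = s·(H − f)/(H − s) = 2340 × (3356.7 − 32) / (3356.7 − 2340) = 2340 × 3324.7 / 1016.7 ≈ 7652.1 mm.
Depth of field = Df − Dn = 7652.1 − 1381.2 ≈ 6270.9 mm ≈ 6.27 m.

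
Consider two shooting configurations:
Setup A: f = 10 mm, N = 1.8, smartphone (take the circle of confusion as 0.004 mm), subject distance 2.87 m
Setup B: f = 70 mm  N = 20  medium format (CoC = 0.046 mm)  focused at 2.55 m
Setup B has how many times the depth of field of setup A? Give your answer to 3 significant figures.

Setup A: H = 10²/(1.8×0.004) + 10 ≈ 13898.9 mm; DoF = Df − Dn = 3614.2 − 2379.9 ≈ 1234.3 mm.
Setup B: H = 70²/(20×0.046) + 70 ≈ 5396.1 mm; DoF = Df − Dn = 4772.0 − 1739.9 ≈ 3032.1 mm.
Ratio = 3032.1 / 1234.3 ≈ 2.46.

2.46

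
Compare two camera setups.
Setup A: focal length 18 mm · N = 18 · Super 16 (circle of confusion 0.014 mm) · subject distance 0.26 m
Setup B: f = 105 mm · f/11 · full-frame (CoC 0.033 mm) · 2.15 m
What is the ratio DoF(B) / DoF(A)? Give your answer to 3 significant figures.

Setup A: H = 18²/(18×0.014) + 18 ≈ 1303.7 mm; DoF = Df − Dn = 320.28 − 218.81 ≈ 101.47 mm.
Setup B: H = 105²/(11×0.033) + 105 ≈ 30476.9 mm; DoF = Df − Dn = 2305.21 − 2014.37 ≈ 290.84 mm.
Ratio = 290.84 / 101.47 ≈ 2.87.

2.87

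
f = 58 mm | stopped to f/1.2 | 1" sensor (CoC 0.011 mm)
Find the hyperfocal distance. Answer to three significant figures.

255 m

Hyperfocal distance H = f²/(N·c) + f = 58²/(1.2 × 0.011) + 58 = 3364/0.0132 + 58 ≈ 254906.5 mm ≈ 255 m.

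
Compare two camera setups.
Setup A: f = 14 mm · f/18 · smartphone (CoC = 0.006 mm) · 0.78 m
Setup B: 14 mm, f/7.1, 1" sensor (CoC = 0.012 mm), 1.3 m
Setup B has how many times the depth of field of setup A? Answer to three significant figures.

Setup A: H = 14²/(18×0.006) + 14 ≈ 1828.8 mm; DoF = Df − Dn = 1349.67 − 548.49 ≈ 801.18 mm.
Setup B: H = 14²/(7.1×0.012) + 14 ≈ 2314.5 mm; DoF = Df − Dn = 2948.0 − 833.9 ≈ 2114.1 mm.
Ratio = 2114.1 / 801.18 ≈ 2.64.

2.64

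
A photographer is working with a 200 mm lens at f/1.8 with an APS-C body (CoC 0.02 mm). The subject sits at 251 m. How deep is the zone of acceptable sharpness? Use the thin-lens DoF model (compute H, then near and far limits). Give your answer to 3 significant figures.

119 m

Hyperfocal distance H = f²/(N·c) + f = 200²/(1.8 × 0.02) + 200 = 40000/0.036 + 200 ≈ 1111311.1 mm ≈ 1111 m.
Near limit Dn = s·(H − f)/(H + s − 2f) = 251000 × (1111311.1 − 200) / (1111311.1 + 251000 − 2 × 200) = 251000 × 1111111.1 / 1361911.1 ≈ 204778 mm.
Far limit Df = s·(H − f)/(H − s) = 251000 × (1111311.1 − 200) / (1111311.1 − 251000) = 251000 × 1111111.1 / 860311.1 ≈ 324172 mm.
Depth of field = Df − Dn = 324172 − 204778 ≈ 119394 mm ≈ 119 m.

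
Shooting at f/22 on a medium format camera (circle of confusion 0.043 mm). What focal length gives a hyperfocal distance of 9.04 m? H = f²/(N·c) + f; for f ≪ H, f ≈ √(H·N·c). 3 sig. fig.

From H = f²/(N·c) + f, with f ≪ H: f ≈ √(H·N·c) = √(9040 × 22 × 0.043) = √8551.8 ≈ 92.48 mm.
Exact: f² + N·c·f − N·c·H = 0 ⇒ f = (−N·c + √((N·c)² + 4·N·c·H))/2 = (−0.946 + √34208)/2 ≈ 92.004 mm ≈ 92.0 mm.

92.0 mm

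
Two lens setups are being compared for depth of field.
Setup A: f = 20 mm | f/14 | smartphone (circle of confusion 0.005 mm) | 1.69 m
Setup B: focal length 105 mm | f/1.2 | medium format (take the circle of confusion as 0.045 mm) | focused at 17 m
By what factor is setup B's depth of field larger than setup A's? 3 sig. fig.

2.62

Setup A: H = 20²/(14×0.005) + 20 ≈ 5734.3 mm; DoF = Df − Dn = 2387.8 − 1307.8 ≈ 1080.0 mm.
Setup B: H = 105²/(1.2×0.045) + 105 ≈ 204271.7 mm; DoF = Df − Dn = 18533.7 − 15700.7 ≈ 2833.0 mm.
Ratio = 2833.0 / 1080.0 ≈ 2.62.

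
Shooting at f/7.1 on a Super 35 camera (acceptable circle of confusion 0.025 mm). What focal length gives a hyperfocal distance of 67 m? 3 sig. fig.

From H = f²/(N·c) + f, with f ≪ H: f ≈ √(H·N·c) = √(67000 × 7.1 × 0.025) = √11892 ≈ 109.1 mm.
The +f correction barely moves this — solving exactly, f² + N·c·f − N·c·H = 0 ⇒ f = (−N·c + √((N·c)² + 4·N·c·H))/2 = (−0.1775 + √47570)/2 ≈ 108.96 mm, so f ≈ 109 mm.

109 mm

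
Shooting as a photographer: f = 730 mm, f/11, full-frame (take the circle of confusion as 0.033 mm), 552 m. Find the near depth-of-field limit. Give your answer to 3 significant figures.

401 m

Hyperfocal distance H = f²/(N·c) + f = 730²/(11 × 0.033) + 730 = 532900/0.363 + 730 ≈ 1468774.1 mm ≈ 1469 m.
Near limit Dn = s·(H − f)/(H + s − 2f) = 552000 × (1468774.1 − 730) / (1468774.1 + 552000 − 2 × 730) = 552000 × 1468044.1 / 2019314.1 ≈ 401305 mm ≈ 401 m.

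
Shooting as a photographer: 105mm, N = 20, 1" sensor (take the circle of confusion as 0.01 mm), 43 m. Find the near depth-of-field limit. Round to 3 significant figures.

Hyperfocal distance H = f²/(N·c) + f = 105²/(20 × 0.01) + 105 = 11025/0.2 + 105 ≈ 55230.0 mm ≈ 55.23 m.
Near limit Dn = s·(H − f)/(H + s − 2f) = 43000 × (55230.0 − 105) / (55230.0 + 43000 − 2 × 105) = 43000 × 55125.0 / 98020.0 ≈ 24183 mm ≈ 24.2 m.

24.2 m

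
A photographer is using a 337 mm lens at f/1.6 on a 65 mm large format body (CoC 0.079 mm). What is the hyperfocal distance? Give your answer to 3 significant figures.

Hyperfocal distance H = f²/(N·c) + f = 337²/(1.6 × 0.079) + 337 = 113569/0.1264 + 337 ≈ 898825.9 mm ≈ 899 m.

899 m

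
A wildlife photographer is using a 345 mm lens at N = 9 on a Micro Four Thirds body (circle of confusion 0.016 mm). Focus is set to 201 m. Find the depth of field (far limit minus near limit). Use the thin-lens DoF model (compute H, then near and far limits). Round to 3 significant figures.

Hyperfocal distance H = f²/(N·c) + f = 345²/(9 × 0.016) + 345 = 119025/0.144 + 345 ≈ 826907.5 mm ≈ 826.9 m.
Near limit Dn = s·(H − f)/(H + s − 2f) = 201000 × (826907.5 − 345) / (826907.5 + 201000 − 2 × 345) = 201000 × 826562.5 / 1027217.5 ≈ 161737 mm.
Far limit Df = s·(H − f)/(H − s) = 201000 × (826907.5 − 345) / (826907.5 − 201000) = 201000 × 826562.5 / 625907.5 ≈ 265437 mm.
Depth of field = Df − Dn = 265437 − 161737 ≈ 103700 mm ≈ 104 m.

104 m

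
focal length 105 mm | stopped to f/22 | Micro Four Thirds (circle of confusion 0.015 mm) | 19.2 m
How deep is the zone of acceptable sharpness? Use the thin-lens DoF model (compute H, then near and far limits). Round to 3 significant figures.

32.6 m

Hyperfocal distance H = f²/(N·c) + f = 105²/(22 × 0.015) + 105 = 11025/0.33 + 105 ≈ 33514.1 mm ≈ 33.51 m.
Near limit Dn = s·(H − f)/(H + s − 2f) = 19200 × (33514.1 − 105) / (33514.1 + 19200 − 2 × 105) = 19200 × 33409.1 / 52504.1 ≈ 12217 mm.
Far limit Df = s·(H − f)/(H − s) = 19200 × (33514.1 − 105) / (33514.1 − 19200) = 19200 × 33409.1 / 14314.1 ≈ 44813 mm.
Depth of field = Df − Dn = 44813 − 12217 ≈ 32596 mm ≈ 32.6 m.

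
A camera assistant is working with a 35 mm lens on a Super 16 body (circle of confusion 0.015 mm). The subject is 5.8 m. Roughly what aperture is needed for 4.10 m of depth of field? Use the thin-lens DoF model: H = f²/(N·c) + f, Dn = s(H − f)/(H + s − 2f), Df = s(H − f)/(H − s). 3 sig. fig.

f/4.50

Write h = H − f = f²/(N·c). The thin-lens limits are Dn = s·h/(h + (s−f)) and Df = s·h/(h − (s−f)), so DoF = Df − Dn = 2·s·(s−f)·h / (h² − (s−f)²).
That is a quadratic in h: DoF·h² − 2·s·(s−f)·h − DoF·(s−f)² = 0 ⇒ h = (s−f)·(s + √(s² + DoF²)) / DoF = 5765 × (5800 + √(5800² + 4100²)) / 4100 = 5765 × (5800 + 7102.82) / 4100 ≈ 18143 mm.
Then N = f²/(c·h) = 35² / (0.015 × 18143) = 1225 / 272.14 ≈ 4.50.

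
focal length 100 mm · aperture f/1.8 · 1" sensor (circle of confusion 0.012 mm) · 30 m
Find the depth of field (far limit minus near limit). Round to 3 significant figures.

3.89 m

Hyperfocal distance H = f²/(N·c) + f = 100²/(1.8 × 0.012) + 100 = 10000/0.0216 + 100 ≈ 463063.0 mm ≈ 463.1 m.
Near limit Dn = s·(H − f)/(H + s − 2f) = 30000 × (463063.0 − 100) / (463063.0 + 30000 − 2 × 100) = 30000 × 462963.0 / 492863.0 ≈ 28180.0 mm.
Far limit Df = s·(H − f)/(H − s) = 30000 × (463063.0 − 100) / (463063.0 − 30000) = 30000 × 462963.0 / 433063.0 ≈ 32071.3 mm.
Depth of field = Df − Dn = 32071.3 − 28180.0 ≈ 3891.3 mm ≈ 3.89 m.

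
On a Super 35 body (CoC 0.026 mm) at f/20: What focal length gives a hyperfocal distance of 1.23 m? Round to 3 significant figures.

25.0 mm

From H = f²/(N·c) + f, with f ≪ H: f ≈ √(H·N·c) = √(1230 × 20 × 0.026) = √639.60 ≈ 25.29 mm.
Exact: f² + N·c·f − N·c·H = 0 ⇒ f = (−N·c + √((N·c)² + 4·N·c·H))/2 = (−0.52 + √2558.7)/2 ≈ 25.032 mm ≈ 25.0 mm.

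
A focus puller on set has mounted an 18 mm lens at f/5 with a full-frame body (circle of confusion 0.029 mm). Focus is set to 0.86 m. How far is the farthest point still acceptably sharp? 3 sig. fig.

Hyperfocal distance H = f²/(N·c) + f = 18²/(5 × 0.029) + 18 = 324/0.145 + 18 ≈ 2252.5 mm ≈ 2.252 m.
Far limit Df = s·(H − f)/(H − s) = 860 × (2252.5 − 18) / (2252.5 − 860) = 860 × 2234.5 / 1392.5 ≈ 1380.0 mm ≈ 1.38 m.

1.38 m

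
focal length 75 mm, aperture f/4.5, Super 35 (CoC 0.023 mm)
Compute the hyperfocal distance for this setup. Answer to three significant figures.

Hyperfocal distance H = f²/(N·c) + f = 75²/(4.5 × 0.023) + 75 = 5625/0.1035 + 75 ≈ 54422.8 mm ≈ 54.4 m.

54.4 m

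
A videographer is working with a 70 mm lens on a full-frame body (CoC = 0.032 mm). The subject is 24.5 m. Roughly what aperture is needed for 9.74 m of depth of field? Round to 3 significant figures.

Write h = H − f = f²/(N·c). The thin-lens limits are Dn = s·h/(h + (s−f)) and Df = s·h/(h − (s−f)), so DoF = Df − Dn = 2·s·(s−f)·h / (h² − (s−f)²).
That is a quadratic in h: DoF·h² − 2·s·(s−f)·h − DoF·(s−f)² = 0 ⇒ h = (s−f)·(s + √(s² + DoF²)) / DoF = 24430 × (24500 + √(24500² + 9740²)) / 9740 = 24430 × (24500 + 26365.1) / 9740 ≈ 127580 mm.
Then N = f²/(c·h) = 70² / (0.032 × 127580) = 4900 / 4082.6 ≈ 1.20.

f/1.20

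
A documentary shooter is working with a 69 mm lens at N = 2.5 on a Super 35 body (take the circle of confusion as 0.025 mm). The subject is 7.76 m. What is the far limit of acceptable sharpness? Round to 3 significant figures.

Hyperfocal distance H = f²/(N·c) + f = 69²/(2.5 × 0.025) + 69 = 4761/0.0625 + 69 ≈ 76245.0 mm ≈ 76.25 m.
Far limit Df = s·(H − f)/(H − s) = 7760 × (76245.0 − 69) / (76245.0 − 7760) = 7760 × 76176.0 / 68485.0 ≈ 8631.5 mm ≈ 8.63 m.

8.63 m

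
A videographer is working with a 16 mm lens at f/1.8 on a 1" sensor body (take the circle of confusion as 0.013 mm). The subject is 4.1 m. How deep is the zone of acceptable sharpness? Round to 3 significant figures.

Hyperfocal distance H = f²/(N·c) + f = 16²/(1.8 × 0.013) + 16 = 256/0.0234 + 16 ≈ 10956.2 mm ≈ 10.96 m.
Near limit Dn = s·(H − f)/(H + s − 2f) = 4100 × (10956.2 − 16) / (10956.2 + 4100 − 2 × 16) = 4100 × 10940.2 / 15024.2 ≈ 2985.5 mm.
Far limit Df = s·(H − f)/(H − s) = 4100 × (10956.2 − 16) / (10956.2 − 4100) = 4100 × 10940.2 / 6856.2 ≈ 6542.2 mm.
Depth of field = Df − Dn = 6542.2 − 2985.5 ≈ 3556.7 mm ≈ 3.56 m.

3.56 m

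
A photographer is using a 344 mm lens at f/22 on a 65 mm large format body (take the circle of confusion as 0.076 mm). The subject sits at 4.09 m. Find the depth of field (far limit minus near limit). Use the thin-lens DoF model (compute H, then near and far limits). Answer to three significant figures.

Hyperfocal distance H = f²/(N·c) + f = 344²/(22 × 0.076) + 344 = 118336/1.672 + 344 ≈ 71119.1 mm ≈ 71.12 m.
Near limit Dn = s·(H − f)/(H + s − 2f) = 4090 × (71119.1 − 344) / (71119.1 + 4090 − 2 × 344) = 4090 × 70775.1 / 74521.1 ≈ 3884.41 mm.
Far limit Df = s·(H − f)/(H − s) = 4090 × (71119.1 − 344) / (71119.1 − 4090) = 4090 × 70775.1 / 67029.1 ≈ 4318.57 mm.
Depth of field = Df − Dn = 4318.57 − 3884.41 ≈ 434.16 mm.

434 mm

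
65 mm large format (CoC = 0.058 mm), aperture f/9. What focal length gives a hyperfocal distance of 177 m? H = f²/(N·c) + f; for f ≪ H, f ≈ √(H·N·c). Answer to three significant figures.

304 mm

From H = f²/(N·c) + f, with f ≪ H: f ≈ √(H·N·c) = √(177000 × 9 × 0.058) = √92394 ≈ 304.0 mm.
The +f correction barely moves this — solving exactly, f² + N·c·f − N·c·H = 0 ⇒ f = (−N·c + √((N·c)² + 4·N·c·H))/2 = (−0.522 + √369576)/2 ≈ 303.70 mm, so f ≈ 304 mm.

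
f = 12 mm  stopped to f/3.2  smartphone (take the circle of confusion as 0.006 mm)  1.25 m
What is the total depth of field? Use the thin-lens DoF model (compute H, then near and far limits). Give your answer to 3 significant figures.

424 mm

Hyperfocal distance H = f²/(N·c) + f = 12²/(3.2 × 0.006) + 12 = 144/0.0192 + 12 ≈ 7512.0 mm ≈ 7.512 m.
Near limit Dn = s·(H − f)/(H + s − 2f) = 1250 × (7512.0 − 12) / (7512.0 + 1250 − 2 × 12) = 1250 × 7500.0 / 8738.0 ≈ 1072.90 mm.
Far limit Df = s·(H − f)/(H − s) = 1250 × (7512.0 − 12) / (7512.0 − 1250) = 1250 × 7500.0 / 6262.0 ≈ 1497.13 mm.
Depth of field = Df − Dn = 1497.13 − 1072.90 ≈ 424.23 mm.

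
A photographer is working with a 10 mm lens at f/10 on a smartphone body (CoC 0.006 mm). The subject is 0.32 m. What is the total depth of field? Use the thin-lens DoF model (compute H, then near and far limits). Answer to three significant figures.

123 mm

Hyperfocal distance H = f²/(N·c) + f = 10²/(10 × 0.006) + 10 = 100/0.06 + 10 ≈ 1676.7 mm ≈ 1.677 m.
Near limit Dn = s·(H − f)/(H + s − 2f) = 320 × (1676.7 − 10) / (1676.7 + 320 − 2 × 10) = 320 × 1666.7 / 1976.7 ≈ 269.81 mm.
Far limit Df = s·(H − f)/(H − s) = 320 × (1676.7 − 10) / (1676.7 − 320) = 320 × 1666.7 / 1356.7 ≈ 393.12 mm.
Depth of field = Df − Dn = 393.12 − 269.81 ≈ 123.31 mm.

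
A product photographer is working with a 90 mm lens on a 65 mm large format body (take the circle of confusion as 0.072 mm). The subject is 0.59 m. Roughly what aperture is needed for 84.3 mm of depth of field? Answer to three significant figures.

Write h = H − f = f²/(N·c). The thin-lens limits are Dn = s·h/(h + (s−f)) and Df = s·h/(h − (s−f)), so DoF = Df − Dn = 2·s·(s−f)·h / (h² − (s−f)²).
That is a quadratic in h: DoF·h² − 2·s·(s−f)·h − DoF·(s−f)² = 0 ⇒ h = (s−f)·(s + √(s² + DoF²)) / DoF = 500 × (590 + √(590² + 84.3²)) / 84.3 = 500 × (590 + 595.992) / 84.3 ≈ 7034.4 mm.
Then N = f²/(c·h) = 90² / (0.072 × 7034.4) = 8100 / 506.47 ≈ 16.

f/16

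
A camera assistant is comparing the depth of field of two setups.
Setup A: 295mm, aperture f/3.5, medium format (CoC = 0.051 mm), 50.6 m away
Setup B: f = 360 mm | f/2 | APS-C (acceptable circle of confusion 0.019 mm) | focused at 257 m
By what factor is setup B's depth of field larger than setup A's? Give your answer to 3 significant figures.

Setup A: H = 295²/(3.5×0.051) + 295 ≈ 487830.0 mm; DoF = Df − Dn = 56422 − 45867 ≈ 10555 mm.
Setup B: H = 360²/(2×0.019) + 360 ≈ 3410886.3 mm; DoF = Df − Dn = 277913 − 239014 ≈ 38899 mm.
Ratio = 38899 / 10555 ≈ 3.69.

3.69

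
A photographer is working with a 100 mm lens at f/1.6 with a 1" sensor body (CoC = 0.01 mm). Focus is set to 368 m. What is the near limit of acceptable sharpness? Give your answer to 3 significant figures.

Hyperfocal distance H = f²/(N·c) + f = 100²/(1.6 × 0.01) + 100 = 10000/0.016 + 100 ≈ 625100.0 mm ≈ 625.1 m.
Near limit Dn = s·(H − f)/(H + s − 2f) = 368000 × (625100.0 − 100) / (625100.0 + 368000 − 2 × 100) = 368000 × 625000.0 / 992900.0 ≈ 231645 mm ≈ 232 m.

232 m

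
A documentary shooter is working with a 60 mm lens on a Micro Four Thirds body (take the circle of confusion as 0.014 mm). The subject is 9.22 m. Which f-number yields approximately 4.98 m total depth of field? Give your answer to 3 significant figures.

f/7.10

Write h = H − f = f²/(N·c). The thin-lens limits are Dn = s·h/(h + (s−f)) and Df = s·h/(h − (s−f)), so DoF = Df − Dn = 2·s·(s−f)·h / (h² − (s−f)²).
That is a quadratic in h: DoF·h² − 2·s·(s−f)·h − DoF·(s−f)² = 0 ⇒ h = (s−f)·(s + √(s² + DoF²)) / DoF = 9160 × (9220 + √(9220² + 4980²)) / 4980 = 9160 × (9220 + 10479.0) / 4980 ≈ 36233 mm.
Then N = f²/(c·h) = 60² / (0.014 × 36233) = 3600 / 507.27 ≈ 7.10.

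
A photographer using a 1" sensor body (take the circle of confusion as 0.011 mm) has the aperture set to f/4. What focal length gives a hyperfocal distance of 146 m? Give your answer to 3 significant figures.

From H = f²/(N·c) + f, with f ≪ H: f ≈ √(H·N·c) = √(146000 × 4 × 0.011) = √6424.0 ≈ 80.15 mm.
Exact: f² + N·c·f − N·c·H = 0 ⇒ f = (−N·c + √((N·c)² + 4·N·c·H))/2 = (−0.044 + √25696)/2 ≈ 80.128 mm ≈ 80.1 mm.

80.1 mm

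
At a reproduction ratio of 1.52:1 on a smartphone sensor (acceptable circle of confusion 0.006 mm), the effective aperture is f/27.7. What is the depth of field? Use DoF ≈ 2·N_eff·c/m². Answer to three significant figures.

At magnification m, DoF ≈ 2·N_eff·c/m² = 2 × 27.7 × 0.006 / 1.52² = 0.3324 / 2.31 ≈ 0.144 mm.

0.144 mm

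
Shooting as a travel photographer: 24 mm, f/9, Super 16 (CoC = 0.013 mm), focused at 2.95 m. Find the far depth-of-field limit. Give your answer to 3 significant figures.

Hyperfocal distance H = f²/(N·c) + f = 24²/(9 × 0.013) + 24 = 576/0.117 + 24 ≈ 4947.1 mm ≈ 4.947 m.
Far limit Df = s·(H − f)/(H − s) = 2950 × (4947.1 − 24) / (4947.1 − 2950) = 2950 × 4923.1 / 1997.1 ≈ 7272.2 mm ≈ 7.27 m.

7.27 m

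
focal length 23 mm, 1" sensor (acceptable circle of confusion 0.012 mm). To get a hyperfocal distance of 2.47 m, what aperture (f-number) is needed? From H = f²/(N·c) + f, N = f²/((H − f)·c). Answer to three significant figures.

Rearrange H = f²/(N·c) + f for N: N = f² / ((H − f)·c).
N = 23² / ((2470 − 23) × 0.012) = 529 / 29.36 ≈ 18.

f/18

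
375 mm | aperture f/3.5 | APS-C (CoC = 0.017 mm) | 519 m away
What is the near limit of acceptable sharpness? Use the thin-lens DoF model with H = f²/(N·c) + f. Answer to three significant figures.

426 m

Hyperfocal distance H = f²/(N·c) + f = 375²/(3.5 × 0.017) + 375 = 140625/0.0595 + 375 ≈ 2363820.4 mm ≈ 2364 m.
Near limit Dn = s·(H − f)/(H + s − 2f) = 519000 × (2363820.4 − 375) / (2363820.4 + 519000 − 2 × 375) = 519000 × 2363445.4 / 2882070.4 ≈ 425607 mm ≈ 426 m.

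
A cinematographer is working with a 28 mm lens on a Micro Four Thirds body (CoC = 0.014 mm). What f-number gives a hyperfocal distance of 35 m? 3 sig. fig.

Rearrange H = f²/(N·c) + f for N: N = f² / ((H − f)·c).
N = 28² / ((35000 − 28) × 0.014) = 784 / 489.6 ≈ 1.60.

f/1.60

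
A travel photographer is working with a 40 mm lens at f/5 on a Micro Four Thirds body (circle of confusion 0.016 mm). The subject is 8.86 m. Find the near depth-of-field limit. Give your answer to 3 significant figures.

6.15 m

Hyperfocal distance H = f²/(N·c) + f = 40²/(5 × 0.016) + 40 = 1600/0.08 + 40 ≈ 20040.0 mm ≈ 20.04 m.
Near limit Dn = s·(H − f)/(H + s − 2f) = 8860 × (20040.0 − 40) / (20040.0 + 8860 − 2 × 40) = 8860 × 20000.0 / 28820.0 ≈ 6148.5 mm ≈ 6.15 m.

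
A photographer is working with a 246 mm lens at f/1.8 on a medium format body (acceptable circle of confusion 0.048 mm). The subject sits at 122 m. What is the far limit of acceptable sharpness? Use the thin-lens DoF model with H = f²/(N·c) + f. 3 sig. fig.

Hyperfocal distance H = f²/(N·c) + f = 246²/(1.8 × 0.048) + 246 = 60516/0.0864 + 246 ≈ 700662.7 mm ≈ 700.7 m.
Far limit Df = s·(H − f)/(H − s) = 122000 × (700662.7 − 246) / (700662.7 − 122000) = 122000 × 700416.7 / 578662.7 ≈ 147670 mm ≈ 148 m.

148 m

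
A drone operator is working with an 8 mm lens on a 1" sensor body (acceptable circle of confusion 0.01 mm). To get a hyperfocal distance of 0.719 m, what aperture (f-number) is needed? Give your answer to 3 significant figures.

Rearrange H = f²/(N·c) + f for N: N = f² / ((H − f)·c).
N = 8² / ((719 − 8) × 0.01) = 64 / 7.110 ≈ 9.

f/9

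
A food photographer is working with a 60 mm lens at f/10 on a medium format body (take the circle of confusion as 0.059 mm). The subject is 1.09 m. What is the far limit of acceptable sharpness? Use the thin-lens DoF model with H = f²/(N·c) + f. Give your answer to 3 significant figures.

Hyperfocal distance H = f²/(N·c) + f = 60²/(10 × 0.059) + 60 = 3600/0.59 + 60 ≈ 6161.7 mm ≈ 6.162 m.
Far limit Df = s·(H − f)/(H − s) = 1090 × (6161.7 − 60) / (6161.7 − 1090) = 1090 × 6101.7 / 5071.7 ≈ 1311.4 mm ≈ 1.31 m.

1.31 m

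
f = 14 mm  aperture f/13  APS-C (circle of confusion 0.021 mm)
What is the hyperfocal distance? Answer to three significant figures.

0.732 m

Hyperfocal distance H = f²/(N·c) + f = 14²/(13 × 0.021) + 14 = 196/0.273 + 14 ≈ 731.9 mm ≈ 0.732 m.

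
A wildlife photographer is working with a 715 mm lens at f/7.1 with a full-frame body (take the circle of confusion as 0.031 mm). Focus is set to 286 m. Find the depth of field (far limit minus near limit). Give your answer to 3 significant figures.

71.3 m

Hyperfocal distance H = f²/(N·c) + f = 715²/(7.1 × 0.031) + 715 = 511225/0.2201 + 715 ≈ 2323409.2 mm ≈ 2323 m.
Near limit Dn = s·(H − f)/(H + s − 2f) = 286000 × (2323409.2 − 715) / (2323409.2 + 286000 − 2 × 715) = 286000 × 2322694.2 / 2607979.2 ≈ 254715 mm.
Far limit Df = s·(H − f)/(H − s) = 286000 × (2323409.2 − 715) / (2323409.2 − 286000) = 286000 × 2322694.2 / 2037409.2 ≈ 326047 mm.
Depth of field = Df − Dn = 326047 − 254715 ≈ 71332 mm ≈ 71.3 m.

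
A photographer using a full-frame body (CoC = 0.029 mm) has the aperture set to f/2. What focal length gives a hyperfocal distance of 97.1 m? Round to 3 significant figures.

75.0 mm

From H = f²/(N·c) + f, with f ≪ H: f ≈ √(H·N·c) = √(97100 × 2 × 0.029) = √5631.8 ≈ 75.05 mm.
Exact: f² + N·c·f − N·c·H = 0 ⇒ f = (−N·c + √((N·c)² + 4·N·c·H))/2 = (−0.058 + √22527)/2 ≈ 75.016 mm ≈ 75.0 mm.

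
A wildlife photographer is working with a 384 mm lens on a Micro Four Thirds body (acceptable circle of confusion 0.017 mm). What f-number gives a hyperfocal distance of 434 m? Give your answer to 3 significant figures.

Rearrange H = f²/(N·c) + f for N: N = f² / ((H − f)·c).
N = 384² / ((434000 − 384) × 0.017) = 147456 / 7371 ≈ 20.

f/20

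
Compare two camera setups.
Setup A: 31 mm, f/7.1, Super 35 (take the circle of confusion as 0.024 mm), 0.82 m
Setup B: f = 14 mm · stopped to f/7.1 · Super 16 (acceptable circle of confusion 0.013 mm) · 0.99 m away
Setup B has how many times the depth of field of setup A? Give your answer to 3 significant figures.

Setup A: H = 31²/(7.1×0.024) + 31 ≈ 5670.7 mm; DoF = Df − Dn = 953.38 − 719.36 ≈ 234.02 mm.
Setup B: H = 14²/(7.1×0.013) + 14 ≈ 2137.5 mm; DoF = Df − Dn = 1832.0 − 678.3 ≈ 1153.7 mm.
Ratio = 1153.7 / 234.02 ≈ 4.93.

4.93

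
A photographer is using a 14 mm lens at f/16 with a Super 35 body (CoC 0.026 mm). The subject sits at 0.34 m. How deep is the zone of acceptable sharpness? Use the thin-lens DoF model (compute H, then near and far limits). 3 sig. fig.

0.903 m

Hyperfocal distance H = f²/(N·c) + f = 14²/(16 × 0.026) + 14 = 196/0.416 + 14 ≈ 485.2 mm ≈ 0.485 m.
Near limit Dn = s·(H − f)/(H + s − 2f) = 340 × (485.2 − 14) / (485.2 + 340 − 2 × 14) = 340 × 471.2 / 797.2 ≈ 200.96 mm.
Far limit Df = s·(H − f)/(H − s) = 340 × (485.2 − 14) / (485.2 − 340) = 340 × 471.2 / 145.2 ≈ 1103.60 mm.
Depth of field = Df − Dn = 1103.60 − 200.96 ≈ 902.64 mm ≈ 0.903 m.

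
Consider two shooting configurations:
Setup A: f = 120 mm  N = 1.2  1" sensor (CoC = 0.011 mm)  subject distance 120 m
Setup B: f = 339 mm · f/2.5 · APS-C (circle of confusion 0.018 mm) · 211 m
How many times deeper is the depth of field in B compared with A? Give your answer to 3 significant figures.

Setup A: H = 120²/(1.2×0.011) + 120 ≈ 1091029.1 mm; DoF = Df − Dn = 134815 − 108119 ≈ 26696 mm.
Setup B: H = 339²/(2.5×0.018) + 339 ≈ 2554139.0 mm; DoF = Df − Dn = 229970 − 194921 ≈ 35049 mm.
Ratio = 35049 / 26696 ≈ 1.31.

1.31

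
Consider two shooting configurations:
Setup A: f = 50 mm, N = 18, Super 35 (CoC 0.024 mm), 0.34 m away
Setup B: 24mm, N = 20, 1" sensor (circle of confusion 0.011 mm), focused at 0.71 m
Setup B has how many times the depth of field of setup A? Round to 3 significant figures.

Setup A: H = 50²/(18×0.024) + 50 ≈ 5837.0 mm; DoF = Df − Dn = 357.937 − 323.775 ≈ 34.162 mm.
Setup B: H = 24²/(20×0.011) + 24 ≈ 2642.2 mm; DoF = Df − Dn = 962.08 − 562.59 ≈ 399.49 mm.
Ratio = 399.49 / 34.162 ≈ 11.7.

11.7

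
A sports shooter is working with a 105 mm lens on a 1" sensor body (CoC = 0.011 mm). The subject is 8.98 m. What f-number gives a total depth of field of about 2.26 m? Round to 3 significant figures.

f/14

Write h = H − f = f²/(N·c). The thin-lens limits are Dn = s·h/(h + (s−f)) and Df = s·h/(h − (s−f)), so DoF = Df − Dn = 2·s·(s−f)·h / (h² − (s−f)²).
That is a quadratic in h: DoF·h² − 2·s·(s−f)·h − DoF·(s−f)² = 0 ⇒ h = (s−f)·(s + √(s² + DoF²)) / DoF = 8875 × (8980 + √(8980² + 2260²)) / 2260 = 8875 × (8980 + 9260.02) / 2260 ≈ 71628 mm.
Then N = f²/(c·h) = 105² / (0.011 × 71628) = 11025 / 787.91 ≈ 14.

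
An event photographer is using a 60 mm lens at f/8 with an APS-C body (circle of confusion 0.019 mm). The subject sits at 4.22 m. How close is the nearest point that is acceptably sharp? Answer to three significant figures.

Hyperfocal distance H = f²/(N·c) + f = 60²/(8 × 0.019) + 60 = 3600/0.152 + 60 ≈ 23744.2 mm ≈ 23.74 m.
Near limit Dn = s·(H − f)/(H + s − 2f) = 4220 × (23744.2 − 60) / (23744.2 + 4220 − 2 × 60) = 4220 × 23684.2 / 27844.2 ≈ 3589.5 mm ≈ 3.59 m.

3.59 m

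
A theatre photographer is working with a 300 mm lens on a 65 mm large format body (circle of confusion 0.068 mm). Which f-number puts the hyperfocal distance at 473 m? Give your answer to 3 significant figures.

f/2.80

Rearrange H = f²/(N·c) + f for N: N = f² / ((H − f)·c).
N = 300² / ((473000 − 300) × 0.068) = 90000 / 32144 ≈ 2.80.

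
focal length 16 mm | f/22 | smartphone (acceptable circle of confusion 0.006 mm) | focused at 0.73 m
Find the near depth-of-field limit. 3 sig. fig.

0.534 m

Hyperfocal distance H = f²/(N·c) + f = 16²/(22 × 0.006) + 16 = 256/0.132 + 16 ≈ 1955.4 mm ≈ 1.955 m.
Near limit Dn = s·(H − f)/(H + s − 2f) = 730 × (1955.4 − 16) / (1955.4 + 730 − 2 × 16) = 730 × 1939.4 / 2653.4 ≈ 533.56 mm ≈ 0.534 m.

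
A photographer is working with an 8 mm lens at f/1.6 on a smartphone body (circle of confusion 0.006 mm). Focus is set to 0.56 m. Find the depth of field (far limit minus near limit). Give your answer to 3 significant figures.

93.4 mm

Hyperfocal distance H = f²/(N·c) + f = 8²/(1.6 × 0.006) + 8 = 64/0.0096 + 8 ≈ 6674.7 mm ≈ 6.675 m.
Near limit Dn = s·(H − f)/(H + s − 2f) = 560 × (6674.7 − 8) / (6674.7 + 560 − 2 × 8) = 560 × 6666.7 / 7218.7 ≈ 517.178 mm.
Far limit Df = s·(H − f)/(H − s) = 560 × (6674.7 − 8) / (6674.7 − 560) = 560 × 6666.7 / 6114.7 ≈ 610.554 mm.
Depth of field = Df − Dn = 610.554 − 517.178 ≈ 93.376 mm.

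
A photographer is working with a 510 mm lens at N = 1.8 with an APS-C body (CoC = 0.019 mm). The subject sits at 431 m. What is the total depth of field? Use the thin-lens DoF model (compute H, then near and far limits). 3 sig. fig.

48.9 m

Hyperfocal distance H = f²/(N·c) + f = 510²/(1.8 × 0.019) + 510 = 260100/0.0342 + 510 ≈ 7605773.2 mm ≈ 7606 m.
Near limit Dn = s·(H − f)/(H + s − 2f) = 431000 × (7605773.2 − 510) / (7605773.2 + 431000 − 2 × 510) = 431000 × 7605263.2 / 8035753.2 ≈ 407911 mm.
Far limit Df = s·(H − f)/(H − s) = 431000 × (7605773.2 − 510) / (7605773.2 − 431000) = 431000 × 7605263.2 / 7174773.2 ≈ 456860 mm.
Depth of field = Df − Dn = 456860 − 407911 ≈ 48949 mm ≈ 48.9 m.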